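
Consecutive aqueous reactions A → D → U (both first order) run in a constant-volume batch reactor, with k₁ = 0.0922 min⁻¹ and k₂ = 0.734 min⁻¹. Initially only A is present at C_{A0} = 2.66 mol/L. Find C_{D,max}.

0.248 mol/L

Evaluating C_D at t_opt = ln(k₂/k₁)/(k₂−k₁) gives C_{D,max}/C_{A0} = (k₁/k₂)^[k₂/(k₂−k₁)].
= (0.0922/0.734)^(0.734/(0.734−0.0922)) = (0.1256)^(1.144) = 0.09324.
C_{D,max} = 0.09324×2.66 = 0.248 mol/L.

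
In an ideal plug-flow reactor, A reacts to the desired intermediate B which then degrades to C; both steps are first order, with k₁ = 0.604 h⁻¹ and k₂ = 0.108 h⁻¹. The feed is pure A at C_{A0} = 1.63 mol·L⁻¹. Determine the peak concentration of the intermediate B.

At the optimum, C_{B,max}/C_{A0} = (k₁/k₂)^[k₂/(k₂−k₁)].
= (0.604/0.108)^(0.108/(0.108−0.604)) = (5.593)^(-0.2177) = 0.6874.
C_{B,max} = 0.6874×1.63 = 1.12 mol·L⁻¹.

1.12 mol·L⁻¹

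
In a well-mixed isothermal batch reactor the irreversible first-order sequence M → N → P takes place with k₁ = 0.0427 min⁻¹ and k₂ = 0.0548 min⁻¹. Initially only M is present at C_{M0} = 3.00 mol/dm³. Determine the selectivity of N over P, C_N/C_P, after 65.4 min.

The intermediate concentration in a first-order A→B→C sequence is C_N = k₁C_{M0}(e^(−k₁t) − e^(−k₂t))/(k₂−k₁).
e^(−k₁t) = e^(−0.0427×65.4) = e^(−2.793) = 0.06126; e^(−k₂t) = e^(−3.584) = 0.02777.
C_N = 0.0427×3.00/(0.0548−0.0427) × (0.06126−0.02777) = 10.59×0.03350 = 0.3546 mol/dm³.
C_M = C_{M0}e^(−k₁t) = 0.1838 mol/dm³, so C_P = C_{M0}−C_M−C_N = 2.462 mol/dm³; C_N/C_P = 0.144.

0.144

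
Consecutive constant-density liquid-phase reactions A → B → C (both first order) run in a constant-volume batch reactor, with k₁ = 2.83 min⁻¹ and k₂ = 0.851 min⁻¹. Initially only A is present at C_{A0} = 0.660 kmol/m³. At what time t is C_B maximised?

For first-order series the maximum of C_B occurs at t_opt = ln(k₂/k₁)/(k₂−k₁).
= ln(0.851/2.83)/(0.851−2.83) = ln(0.3007)/-1.979 = -1.202/-1.979 = 0.607 min.

0.607 min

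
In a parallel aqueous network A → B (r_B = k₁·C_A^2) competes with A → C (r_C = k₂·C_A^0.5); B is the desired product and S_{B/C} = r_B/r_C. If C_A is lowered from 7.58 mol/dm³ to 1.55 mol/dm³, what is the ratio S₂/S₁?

S_{B/C} = (k₁/k₂)·C_A^1.5, so S₂/S₁ = (C_{A,2}/C_{A,1})^1.5.
= (1.55/7.58)^1.5 = (0.2045)^1.5 = 0.0925.
Selectivity toward B falls as C_A falls — high-concentration operation is favoured.

0.0925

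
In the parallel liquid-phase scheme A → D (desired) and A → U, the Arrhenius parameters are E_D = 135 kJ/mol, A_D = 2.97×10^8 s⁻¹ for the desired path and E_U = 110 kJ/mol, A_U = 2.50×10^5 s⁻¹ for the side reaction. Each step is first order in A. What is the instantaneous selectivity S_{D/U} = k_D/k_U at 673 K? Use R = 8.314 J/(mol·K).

13.6

With equal orders, S_{D/U} = k_D/k_U = (A_D/A_U)·exp[(E_U−E_D)/(RT)].
(E_U−E_D)/(RT) = (110−135)×10³/(8.314×673) = -25000/5595 = -4.468.
k_D/k_U = (2.97×10^8/2.50×10^5)·exp(-4.468) = 1188 × 0.01147 = 13.6.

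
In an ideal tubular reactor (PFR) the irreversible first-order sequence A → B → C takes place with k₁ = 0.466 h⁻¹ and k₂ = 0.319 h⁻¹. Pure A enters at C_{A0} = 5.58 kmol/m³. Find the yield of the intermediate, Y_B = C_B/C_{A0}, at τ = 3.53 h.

0.416

Solving the coupled first-order balances gives C_B(τ) = [k₁/(k₂−k₁)]·C_{A0}·(e^(−k₁τ) − e^(−k₂τ)).
e^(−k₁τ) = e^(−0.466×3.53) = e^(−1.645) = 0.1930; e^(−k₂τ) = e^(−1.126) = 0.3243.
C_B = 0.466×5.58/(0.319−0.466) × (0.1930−0.3243) = (-17.69)×(-0.1313) = 2.322 kmol/m³.
Y_B = C_B/C_{A0} = 2.322/5.58 = 0.416.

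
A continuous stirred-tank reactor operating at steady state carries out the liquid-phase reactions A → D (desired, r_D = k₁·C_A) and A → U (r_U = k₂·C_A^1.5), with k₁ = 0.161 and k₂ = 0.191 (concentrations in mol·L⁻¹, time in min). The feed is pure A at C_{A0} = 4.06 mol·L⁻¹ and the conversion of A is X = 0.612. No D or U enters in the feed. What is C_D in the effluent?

0.998 mol·L⁻¹

Exit C_A = C_{A0}(1−X) = 4.06×0.388 = 1.575 mol·L⁻¹.
Rates in a CSTR are evaluated at the outlet concentration: r_D = 0.161×1.575 = 0.2536, r_U = 0.191×1.575^1.5 = 0.3776.
Fraction of consumed A going to D: r_D/(r_D+r_U) = 0.4018.
C_D = 0.4018·C_{A0}·X = 0.4018×4.06×0.612 = 0.998 mol·L⁻¹.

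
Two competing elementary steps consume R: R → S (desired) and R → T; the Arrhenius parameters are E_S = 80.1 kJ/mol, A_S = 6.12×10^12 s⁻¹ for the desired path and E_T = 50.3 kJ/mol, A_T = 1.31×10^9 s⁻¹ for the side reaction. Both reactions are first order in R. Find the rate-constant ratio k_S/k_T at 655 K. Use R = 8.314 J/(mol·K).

k_S/k_T = (A_S/A_T)·exp[−(E_S−E_T)/(RT)] = (A_S/A_T)·exp[(E_T−E_S)/(RT)].
(E_T−E_S)/(RT) = (50.3−80.1)×10³/(8.314×655) = -29800/5446 = -5.472.
k_S/k_T = (6.12×10^12/1.31×10^9)·exp(-5.472) = 4672 × 0.004202 = 19.6.
Since E_S > E_T, raising the temperature improves selectivity toward S.

19.6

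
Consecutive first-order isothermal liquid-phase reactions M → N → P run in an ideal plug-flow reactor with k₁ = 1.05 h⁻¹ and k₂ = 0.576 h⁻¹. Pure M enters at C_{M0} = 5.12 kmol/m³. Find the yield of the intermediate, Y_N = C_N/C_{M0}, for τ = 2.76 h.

For first-order series with pure M initially, C_N(τ) = k₁C_{M0}/(k₂−k₁)·(e^(−k₁τ) − e^(−k₂τ)).
e^(−k₁τ) = e^(−1.05×2.76) = e^(−2.898) = 0.05513; e^(−k₂τ) = e^(−1.590) = 0.2040.
C_N = 1.05×5.12/(0.576−1.05) × (0.05513−0.2040) = (-11.34)×(-0.1488) = 1.688 kmol/m³.
Y_N = C_N/C_{M0} = 1.688/5.12 = 0.330.

0.330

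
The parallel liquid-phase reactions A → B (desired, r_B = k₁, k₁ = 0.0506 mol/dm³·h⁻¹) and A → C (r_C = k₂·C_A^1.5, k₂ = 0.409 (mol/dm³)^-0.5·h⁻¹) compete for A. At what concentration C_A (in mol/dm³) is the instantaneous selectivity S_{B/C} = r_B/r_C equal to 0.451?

S_{B/C} = (k₁/k₂)·C_A^-1.5 ⇒ C_A = (S·k₂/k₁)^(1/(-1.5)).
= (0.451×0.409/0.0506)^(-0.6667) = (3.645)^(-0.6667) = 0.422 mol/dm³.

0.422 mol/dm³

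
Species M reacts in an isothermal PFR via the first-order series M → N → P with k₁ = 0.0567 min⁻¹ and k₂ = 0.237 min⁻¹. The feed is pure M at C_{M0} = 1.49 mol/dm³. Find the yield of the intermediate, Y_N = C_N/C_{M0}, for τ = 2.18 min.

For first-order series with pure M initially, C_N(τ) = k₁C_{M0}/(k₂−k₁)·(e^(−k₁τ) − e^(−k₂τ)).
e^(−k₁τ) = e^(−0.0567×2.18) = e^(−0.1236) = 0.8837; e^(−k₂τ) = e^(−0.5167) = 0.5965.
C_N = 0.0567×1.49/(0.237−0.0567) × (0.8837−0.5965) = 0.4686×0.2872 = 0.1346 mol/dm³.
Y_N = C_N/C_{M0} = 0.1346/1.49 = 0.0903.

0.0903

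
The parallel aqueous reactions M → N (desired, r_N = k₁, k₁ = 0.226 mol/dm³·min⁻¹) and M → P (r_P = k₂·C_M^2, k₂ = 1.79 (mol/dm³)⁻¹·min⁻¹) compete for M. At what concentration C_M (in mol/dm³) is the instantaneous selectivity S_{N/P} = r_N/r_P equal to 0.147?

0.927 mol/dm³

S_{N/P} = (k₁/k₂)·C_M^-2 ⇒ C_M = (S·k₂/k₁)^(-0.5).
= (0.147×1.79/0.226)^(-0.5) = (1.164)^(-0.5) = 0.927 mol/dm³.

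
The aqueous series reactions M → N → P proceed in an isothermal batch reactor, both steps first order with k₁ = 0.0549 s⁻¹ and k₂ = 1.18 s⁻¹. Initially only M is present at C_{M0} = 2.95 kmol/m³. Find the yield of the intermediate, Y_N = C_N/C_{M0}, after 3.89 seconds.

0.0389

Solving the coupled first-order balances gives C_N(t) = [k₁/(k₂−k₁)]·C_{M0}·(e^(−k₁t) − e^(−k₂t)).
e^(−k₁t) = e^(−0.0549×3.89) = e^(−0.2136) = 0.8077; e^(−k₂t) = e^(−4.590) = 0.01015.
C_N = 0.0549×2.95/(1.18−0.0549) × (0.8077−0.01015) = 0.1439×0.7976 = 0.1148 kmol/m³.
Y_N = C_N/C_{M0} = 0.1148/2.95 = 0.0389.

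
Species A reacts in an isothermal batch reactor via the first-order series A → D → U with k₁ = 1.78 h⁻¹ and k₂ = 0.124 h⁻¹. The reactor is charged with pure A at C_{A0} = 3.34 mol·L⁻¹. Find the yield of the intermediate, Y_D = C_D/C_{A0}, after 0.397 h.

For first-order series with pure A initially, C_D(t) = k₁C_{A0}/(k₂−k₁)·(e^(−k₁t) − e^(−k₂t)).
e^(−k₁t) = e^(−1.78×0.397) = e^(−0.7067) = 0.4933; e^(−k₂t) = e^(−0.04923) = 0.9520.
C_D = 1.78×3.34/(0.124−1.78) × (0.4933−0.9520) = (-3.590)×(-0.4587) = 1.647 mol·L⁻¹.
Y_D = C_D/C_{A0} = 1.647/3.34 = 0.493.

0.493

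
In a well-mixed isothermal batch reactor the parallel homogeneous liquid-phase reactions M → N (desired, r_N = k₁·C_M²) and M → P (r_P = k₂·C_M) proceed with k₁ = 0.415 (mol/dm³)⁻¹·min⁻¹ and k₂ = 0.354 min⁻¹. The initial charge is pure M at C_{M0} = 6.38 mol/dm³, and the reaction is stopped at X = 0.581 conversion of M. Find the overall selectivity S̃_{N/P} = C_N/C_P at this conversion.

5.05

C_M = C_{M0}(1−X) = 2.673 mol/dm³.
Along a PFR/batch, dC_P/dC_M = −r_P/(r_N+r_P) = −k₂/(k₂+k₁·C_M).
Integrating from C_{M0} to C_M: C_P = (0.354/0.415)·ln[(0.354+0.415·6.38)/(0.354+0.415·2.67)] = 0.8530·ln(3.002/1.463) = 0.6128 mol/dm³.
Then C_N = (C_{M0}−C_M) − C_P = 3.707 − 0.6128 = 3.094 mol/dm³.
S̃_{N/P} = C_N/C_P = 3.094/0.6128 = 5.05.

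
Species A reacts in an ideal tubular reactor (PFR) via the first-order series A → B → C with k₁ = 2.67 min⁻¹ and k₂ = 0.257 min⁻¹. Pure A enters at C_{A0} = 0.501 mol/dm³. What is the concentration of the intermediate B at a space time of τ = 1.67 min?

0.354 mol/dm³

Solving the coupled first-order balances gives C_B(τ) = [k₁/(k₂−k₁)]·C_{A0}·(e^(−k₁τ) − e^(−k₂τ)).
e^(−k₁τ) = e^(−2.67×1.67) = e^(−4.459) = 0.01158; e^(−k₂τ) = e^(−0.4292) = 0.6510.
C_B = 2.67×0.501/(0.257−2.67) × (0.01158−0.6510) = (-0.5544)×(-0.6395) = 0.3545 mol/dm³.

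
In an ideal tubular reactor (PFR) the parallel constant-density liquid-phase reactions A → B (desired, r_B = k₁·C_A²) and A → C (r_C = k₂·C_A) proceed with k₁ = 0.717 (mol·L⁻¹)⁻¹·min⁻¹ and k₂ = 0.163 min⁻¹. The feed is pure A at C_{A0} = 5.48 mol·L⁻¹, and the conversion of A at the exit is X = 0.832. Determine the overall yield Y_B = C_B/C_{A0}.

C_A = C_{A0}(1−X) = 0.9206 mol·L⁻¹.
Along a PFR/batch, dC_C/dC_A = −r_C/(r_B+r_C) = −k₂/(k₂+k₁·C_A).
Integrating from C_{A0} to C_A: C_C = (0.163/0.717)·ln[(0.163+0.717·5.48)/(0.163+0.717·0.921)] = 0.2273·ln(4.092/0.8231) = 0.3646 mol·L⁻¹.
Then C_B = (C_{A0}−C_A) − C_C = 4.559 − 0.3646 = 4.195 mol·L⁻¹.
Y_B = C_B/C_{A0} = 4.195/5.48 = 0.765.

0.765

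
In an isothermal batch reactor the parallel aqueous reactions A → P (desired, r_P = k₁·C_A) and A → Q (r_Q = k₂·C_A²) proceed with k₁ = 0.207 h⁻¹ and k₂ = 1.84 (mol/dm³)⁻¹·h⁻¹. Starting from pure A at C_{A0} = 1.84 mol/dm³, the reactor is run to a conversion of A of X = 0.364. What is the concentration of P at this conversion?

C_A = C_{A0}(1−X) = 1.170 mol/dm³.
Along a PFR/batch, dC_P/dC_A = −r_P/(r_P+r_Q) = −k₁/(k₁+k₂·C_A).
Integrating from C_{A0} to C_A: C_P = (0.207/1.84)·ln[(0.207+1.84·1.84)/(0.207+1.84·1.17)] = 0.1125·ln(3.593/2.360) = 0.04726 mol/dm³.

0.0473 mol/dm³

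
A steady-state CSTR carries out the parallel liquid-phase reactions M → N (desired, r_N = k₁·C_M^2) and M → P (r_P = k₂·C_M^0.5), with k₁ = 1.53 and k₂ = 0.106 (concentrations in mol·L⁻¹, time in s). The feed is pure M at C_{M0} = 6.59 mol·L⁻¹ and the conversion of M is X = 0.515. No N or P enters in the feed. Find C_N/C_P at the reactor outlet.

82.5

Exit C_M = C_{M0}(1−X) = 6.59×0.485 = 3.196 mol·L⁻¹.
In a CSTR the entire volume is at exit conditions, so r_N = 1.53×3.196^2 = 15.63 and r_P = 0.106×3.196^0.5 = 0.1895.
Overall selectivity = C_N/C_P = r_Nτ/(r_Pτ) = r_N/r_P = 82.5.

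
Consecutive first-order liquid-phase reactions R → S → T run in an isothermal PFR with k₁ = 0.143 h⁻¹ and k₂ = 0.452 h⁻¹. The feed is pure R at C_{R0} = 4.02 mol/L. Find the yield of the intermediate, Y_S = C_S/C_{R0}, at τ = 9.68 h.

The intermediate concentration in a first-order A→B→C sequence is C_S = k₁C_{R0}(e^(−k₁τ) − e^(−k₂τ))/(k₂−k₁).
e^(−k₁τ) = e^(−0.143×9.68) = e^(−1.384) = 0.2505; e^(−k₂τ) = e^(−4.375) = 0.01258.
C_S = 0.143×4.02/(0.452−0.143) × (0.2505−0.01258) = 1.860×0.2379 = 0.4426 mol/L.
Y_S = C_S/C_{R0} = 0.4426/4.02 = 0.110.

0.110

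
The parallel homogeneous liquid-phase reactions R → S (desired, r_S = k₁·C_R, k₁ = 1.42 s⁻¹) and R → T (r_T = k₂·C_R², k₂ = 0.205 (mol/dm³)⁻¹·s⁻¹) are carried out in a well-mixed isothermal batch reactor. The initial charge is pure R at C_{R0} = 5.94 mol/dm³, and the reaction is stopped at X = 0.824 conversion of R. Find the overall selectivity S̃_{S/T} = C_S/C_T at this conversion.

C_R = C_{R0}(1−X) = 1.045 mol/dm³.
Along a PFR/batch, dC_S/dC_R = −r_S/(r_S+r_T) = −k₁/(k₁+k₂·C_R).
Integrating from C_{R0} to C_R: C_S = (1.42/0.205)·ln[(1.42+0.205·5.94)/(1.42+0.205·1.05)] = 6.927·ln(2.638/1.634) = 3.316 mol/dm³.
C_T = (C_{R0}−C_R)−C_S = 1.579 mol/dm³; S̃_{S/T} = 3.316/1.579 = 2.10.

2.10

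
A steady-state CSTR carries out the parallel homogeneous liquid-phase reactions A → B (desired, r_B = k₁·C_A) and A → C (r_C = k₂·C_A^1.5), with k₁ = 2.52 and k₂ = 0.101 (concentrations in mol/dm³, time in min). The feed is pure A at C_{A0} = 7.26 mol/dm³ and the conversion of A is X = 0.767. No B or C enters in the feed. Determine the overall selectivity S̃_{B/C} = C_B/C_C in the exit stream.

19.2

Exit C_A = C_{A0}(1−X) = 7.26×0.233 = 1.692 mol/dm³.
A CSTR operates uniformly at the exit composition, giving r_B = 4.263 and r_C = 0.2222 (each k·C_A^n at C_A = 1.692).
Overall selectivity = C_B/C_C = r_Bτ/(r_Cτ) = r_B/r_C = 19.2.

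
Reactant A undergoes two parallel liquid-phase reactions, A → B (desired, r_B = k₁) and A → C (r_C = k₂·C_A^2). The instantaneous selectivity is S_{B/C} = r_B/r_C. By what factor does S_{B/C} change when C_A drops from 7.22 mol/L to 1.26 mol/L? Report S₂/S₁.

S_{B/C} = (k₁/k₂)·C_A^-2, so S₂/S₁ = (C_{A,2}/C_{A,1})^-2.
= (1.26/7.22)^(-2) = (0.1745)^(-2) = 32.8.

32.8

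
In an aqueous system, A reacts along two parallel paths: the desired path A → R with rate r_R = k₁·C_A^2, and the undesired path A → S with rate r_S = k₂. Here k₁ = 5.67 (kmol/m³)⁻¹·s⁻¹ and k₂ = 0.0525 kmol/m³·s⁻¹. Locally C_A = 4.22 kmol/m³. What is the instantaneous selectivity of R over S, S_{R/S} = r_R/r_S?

S_{R/S} = r_R/r_S = (k₁·C_A^2)/(k₂) = (k₁/k₂)·C_A^2.
= (5.67×4.220^2) / (0.0525) = 101.0/0.05250 = 1923.

1923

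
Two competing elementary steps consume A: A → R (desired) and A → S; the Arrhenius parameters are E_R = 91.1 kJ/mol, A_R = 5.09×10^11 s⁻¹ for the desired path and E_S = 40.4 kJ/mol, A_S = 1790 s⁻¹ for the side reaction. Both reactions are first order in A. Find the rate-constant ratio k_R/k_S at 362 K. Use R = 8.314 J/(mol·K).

Since both paths have the same order in A, the concentration cancels and S_{R/S} = k_R/k_S = (A_R/A_S)·exp[(E_S−E_R)/(RT)].
(E_S−E_R)/(RT) = (40.4−91.1)×10³/(8.314×362) = -50700/3010 = -16.85.
k_R/k_S = (5.09×10^11/1790)·exp(-16.85) = 2.844×10^8 × 4.831×10^-8 = 13.7.
Since E_R > E_S, raising the temperature improves selectivity toward R.

13.7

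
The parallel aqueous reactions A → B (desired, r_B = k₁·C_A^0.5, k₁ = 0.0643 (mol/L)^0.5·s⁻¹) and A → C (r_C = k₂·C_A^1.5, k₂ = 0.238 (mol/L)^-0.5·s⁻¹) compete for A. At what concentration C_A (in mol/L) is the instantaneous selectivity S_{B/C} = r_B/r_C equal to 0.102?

S_{B/C} = (k₁/k₂)·C_A⁻¹ ⇒ C_A = (S·k₂/k₁)^(-1).
= (0.102×0.238/0.0643)^(-1) = (0.3775)^(-1) = 2.65 mol/L.

2.65 mol/L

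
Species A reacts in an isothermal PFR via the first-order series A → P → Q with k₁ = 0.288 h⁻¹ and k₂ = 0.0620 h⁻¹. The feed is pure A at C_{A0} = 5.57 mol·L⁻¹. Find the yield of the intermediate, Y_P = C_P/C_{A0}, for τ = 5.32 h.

For first-order series with pure A initially, C_P(τ) = k₁C_{A0}/(k₂−k₁)·(e^(−k₁τ) − e^(−k₂τ)).
e^(−k₁τ) = e^(−0.288×5.32) = e^(−1.532) = 0.2161; e^(−k₂τ) = e^(−0.3298) = 0.7190.
C_P = 0.288×5.57/(0.0620−0.288) × (0.2161−0.7190) = (-7.098)×(-0.5030) = 3.570 mol·L⁻¹.
Y_P = C_P/C_{A0} = 3.570/5.57 = 0.641.

0.641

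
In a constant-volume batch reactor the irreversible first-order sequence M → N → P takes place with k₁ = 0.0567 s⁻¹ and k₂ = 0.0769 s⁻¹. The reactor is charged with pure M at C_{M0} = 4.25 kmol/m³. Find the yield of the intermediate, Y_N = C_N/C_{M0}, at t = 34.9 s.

0.196

The intermediate concentration in a first-order A→B→C sequence is C_N = k₁C_{M0}(e^(−k₁t) − e^(−k₂t))/(k₂−k₁).
e^(−k₁t) = e^(−0.0567×34.9) = e^(−1.979) = 0.1382; e^(−k₂t) = e^(−2.684) = 0.06830.
C_N = 0.0567×4.25/(0.0769−0.0567) × (0.1382−0.06830) = 11.93×0.06993 = 0.8342 kmol/m³.
Y_N = C_N/C_{M0} = 0.8342/4.25 = 0.196.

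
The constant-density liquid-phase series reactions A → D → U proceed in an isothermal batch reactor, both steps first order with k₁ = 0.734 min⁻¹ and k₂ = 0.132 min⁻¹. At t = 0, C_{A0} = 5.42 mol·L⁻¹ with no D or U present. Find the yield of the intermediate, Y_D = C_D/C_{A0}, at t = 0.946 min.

0.467

Solving the coupled first-order balances gives C_D(t) = [k₁/(k₂−k₁)]·C_{A0}·(e^(−k₁t) − e^(−k₂t)).
e^(−k₁t) = e^(−0.734×0.946) = e^(−0.6944) = 0.4994; e^(−k₂t) = e^(−0.1249) = 0.8826.
C_D = 0.734×5.42/(0.132−0.734) × (0.4994−0.8826) = (-6.608)×(-0.3832) = 2.532 mol·L⁻¹.
Y_D = C_D/C_{A0} = 2.532/5.42 = 0.467.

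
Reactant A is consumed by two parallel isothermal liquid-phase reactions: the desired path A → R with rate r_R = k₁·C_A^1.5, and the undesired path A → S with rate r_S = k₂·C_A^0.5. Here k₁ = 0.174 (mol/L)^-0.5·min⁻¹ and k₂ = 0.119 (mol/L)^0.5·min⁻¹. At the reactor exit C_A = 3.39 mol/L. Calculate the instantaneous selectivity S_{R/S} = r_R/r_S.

4.96

S_{R/S} = r_R/r_S = (k₁·C_A^1.5)/(k₂·C_A^0.5) = (k₁/k₂)·C_A.
= (0.174×3.390^1.5) / (0.119×3.390^0.5) = 1.086/0.2191 = 4.96.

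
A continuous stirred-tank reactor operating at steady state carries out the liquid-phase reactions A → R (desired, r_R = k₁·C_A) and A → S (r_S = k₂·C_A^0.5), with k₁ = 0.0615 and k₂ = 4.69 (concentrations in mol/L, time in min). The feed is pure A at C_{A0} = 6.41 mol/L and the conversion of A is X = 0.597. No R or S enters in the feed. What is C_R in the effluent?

Exit C_A = C_{A0}(1−X) = 6.41×0.403 = 2.583 mol/L.
Rates in a CSTR are evaluated at the outlet concentration: r_R = 0.0615×2.583 = 0.1589, r_S = 4.69×2.583^0.5 = 7.538.
Fraction of consumed A going to R: r_R/(r_R+r_S) = 0.02064.
C_R = 0.02064·C_{A0}·X = 0.02064×6.41×0.597 = 0.0790 mol/L.

0.0790 mol/L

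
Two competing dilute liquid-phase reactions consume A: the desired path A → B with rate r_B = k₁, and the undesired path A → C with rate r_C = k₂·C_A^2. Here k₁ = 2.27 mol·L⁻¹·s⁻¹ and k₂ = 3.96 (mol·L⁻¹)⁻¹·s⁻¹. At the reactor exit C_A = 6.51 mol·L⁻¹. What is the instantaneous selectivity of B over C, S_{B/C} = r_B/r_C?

0.0135

S_{B/C} = r_B/r_C = (k₁)/(k₂·C_A^2) = (k₁/k₂)·C_A^-2.
= (2.27) / (3.96×6.510^2) = 2.270/167.8 = 0.0135.
The undesired path is higher order in A, so low C_A (CSTR or dilute feed) favours B.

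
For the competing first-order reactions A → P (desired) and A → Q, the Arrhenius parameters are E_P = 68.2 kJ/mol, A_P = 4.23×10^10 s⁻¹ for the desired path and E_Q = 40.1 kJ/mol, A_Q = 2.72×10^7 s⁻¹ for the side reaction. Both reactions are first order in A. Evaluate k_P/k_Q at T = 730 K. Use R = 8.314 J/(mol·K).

With equal orders, S_{P/Q} = k_P/k_Q = (A_P/A_Q)·exp[(E_Q−E_P)/(RT)].
(E_Q−E_P)/(RT) = (40.1−68.2)×10³/(8.314×730) = -28100/6069 = -4.630.
k_P/k_Q = (4.23×10^10/2.72×10^7)·exp(-4.630) = 1555 × 0.009756 = 15.2.

15.2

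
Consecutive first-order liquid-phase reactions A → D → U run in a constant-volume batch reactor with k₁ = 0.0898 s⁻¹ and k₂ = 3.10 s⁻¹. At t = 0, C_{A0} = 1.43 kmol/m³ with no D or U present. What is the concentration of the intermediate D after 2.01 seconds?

Solving the coupled first-order balances gives C_D(t) = [k₁/(k₂−k₁)]·C_{A0}·(e^(−k₁t) − e^(−k₂t)).
e^(−k₁t) = e^(−0.0898×2.01) = e^(−0.1805) = 0.8349; e^(−k₂t) = e^(−6.231) = 0.001967.
C_D = 0.0898×1.43/(3.10−0.0898) × (0.8349−0.001967) = 0.04266×0.8329 = 0.03553 kmol/m³.

0.0355 kmol/m³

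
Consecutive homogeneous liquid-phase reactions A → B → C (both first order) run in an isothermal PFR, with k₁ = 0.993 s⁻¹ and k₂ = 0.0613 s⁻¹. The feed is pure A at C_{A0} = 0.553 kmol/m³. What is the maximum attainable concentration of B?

Evaluating C_B at τ_opt = ln(k₂/k₁)/(k₂−k₁) gives C_{B,max}/C_{A0} = (k₁/k₂)^[k₂/(k₂−k₁)].
= (0.993/0.0613)^(0.0613/(0.0613−0.993)) = (16.20)^(-0.06579) = 0.8326.
C_{B,max} = 0.8326×0.553 = 0.460 kmol/m³.

0.460 kmol/m³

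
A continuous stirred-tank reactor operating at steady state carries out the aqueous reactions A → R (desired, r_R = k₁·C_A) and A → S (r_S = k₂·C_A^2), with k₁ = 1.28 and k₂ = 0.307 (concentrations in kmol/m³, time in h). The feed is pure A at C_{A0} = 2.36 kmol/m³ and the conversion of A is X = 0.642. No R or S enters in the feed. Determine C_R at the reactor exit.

1.26 kmol/m³

Exit C_A = C_{A0}(1−X) = 2.36×0.358 = 0.8449 kmol/m³.
In a CSTR the entire volume is at exit conditions, so r_R = 1.28×0.8449 = 1.081 and r_S = 0.307×0.8449^2 = 0.2191.
Fraction of consumed A going to R: r_R/(r_R+r_S) = 0.8315.
C_R = 0.8315·C_{A0}·X = 0.8315×2.36×0.642 = 1.26 kmol/m³.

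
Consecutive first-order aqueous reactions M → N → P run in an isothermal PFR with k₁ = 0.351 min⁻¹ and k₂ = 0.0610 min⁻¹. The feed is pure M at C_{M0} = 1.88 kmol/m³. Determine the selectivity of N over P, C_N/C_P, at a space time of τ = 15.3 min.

0.896

The intermediate concentration in a first-order A→B→C sequence is C_N = k₁C_{M0}(e^(−k₁τ) − e^(−k₂τ))/(k₂−k₁).
e^(−k₁τ) = e^(−0.351×15.3) = e^(−5.370) = 0.004653; e^(−k₂τ) = e^(−0.9333) = 0.3933.
C_N = 0.351×1.88/(0.0610−0.351) × (0.004653−0.3933) = (-2.275)×(-0.3886) = 0.8842 kmol/m³.
C_M = C_{M0}e^(−k₁τ) = 0.008747 kmol/m³, so C_P = C_{M0}−C_M−C_N = 0.9870 kmol/m³; C_N/C_P = 0.896.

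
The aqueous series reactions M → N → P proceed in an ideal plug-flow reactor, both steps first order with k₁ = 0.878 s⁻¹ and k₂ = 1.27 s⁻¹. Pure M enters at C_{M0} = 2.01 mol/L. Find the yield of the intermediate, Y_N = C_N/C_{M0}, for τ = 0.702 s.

0.291

For first-order series with pure M initially, C_N(τ) = k₁C_{M0}/(k₂−k₁)·(e^(−k₁τ) − e^(−k₂τ)).
e^(−k₁τ) = e^(−0.878×0.702) = e^(−0.6164) = 0.5399; e^(−k₂τ) = e^(−0.8915) = 0.4100.
C_N = 0.878×2.01/(1.27−0.878) × (0.5399−0.4100) = 4.502×0.1299 = 0.5847 mol/L.
Y_N = C_N/C_{M0} = 0.5847/2.01 = 0.291.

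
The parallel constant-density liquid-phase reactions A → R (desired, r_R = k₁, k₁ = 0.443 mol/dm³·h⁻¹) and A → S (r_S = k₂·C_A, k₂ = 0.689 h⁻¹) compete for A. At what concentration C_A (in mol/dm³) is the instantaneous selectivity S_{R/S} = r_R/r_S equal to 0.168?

S_{R/S} = (k₁/k₂)·C_A⁻¹ ⇒ C_A = (S·k₂/k₁)^(-1).
= (0.168×0.689/0.443)^(-1) = (0.2613)^(-1) = 3.83 mol/dm³.

3.83 mol/dm³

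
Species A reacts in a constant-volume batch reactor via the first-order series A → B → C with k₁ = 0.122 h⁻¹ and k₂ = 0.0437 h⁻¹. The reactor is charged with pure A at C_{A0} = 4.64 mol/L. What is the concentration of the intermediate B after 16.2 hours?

Solving the coupled first-order balances gives C_B(t) = [k₁/(k₂−k₁)]·C_{A0}·(e^(−k₁t) − e^(−k₂t)).
e^(−k₁t) = e^(−0.122×16.2) = e^(−1.976) = 0.1386; e^(−k₂t) = e^(−0.7079) = 0.4927.
C_B = 0.122×4.64/(0.0437−0.122) × (0.1386−0.4927) = (-7.230)×(-0.3541) = 2.560 mol/L.

2.56 mol/L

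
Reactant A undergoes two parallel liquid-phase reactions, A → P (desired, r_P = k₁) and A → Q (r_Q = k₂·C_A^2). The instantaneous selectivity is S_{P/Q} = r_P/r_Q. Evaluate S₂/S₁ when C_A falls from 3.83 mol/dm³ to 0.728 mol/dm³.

27.7

S_{P/Q} = (k₁/k₂)·C_A^-2, so S₂/S₁ = (C_{A,2}/C_{A,1})^-2.
= (0.728/3.83)^(-2) = (0.1901)^(-2) = 27.7.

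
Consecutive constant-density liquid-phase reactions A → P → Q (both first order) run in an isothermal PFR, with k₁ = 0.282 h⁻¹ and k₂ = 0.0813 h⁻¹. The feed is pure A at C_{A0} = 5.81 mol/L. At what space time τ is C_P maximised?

6.20 h

For first-order series the maximum of C_P occurs at τ_opt = ln(k₂/k₁)/(k₂−k₁).
= ln(0.0813/0.282)/(0.0813−0.282) = ln(0.2883)/-0.2007 = -1.244/-0.2007 = 6.20 h.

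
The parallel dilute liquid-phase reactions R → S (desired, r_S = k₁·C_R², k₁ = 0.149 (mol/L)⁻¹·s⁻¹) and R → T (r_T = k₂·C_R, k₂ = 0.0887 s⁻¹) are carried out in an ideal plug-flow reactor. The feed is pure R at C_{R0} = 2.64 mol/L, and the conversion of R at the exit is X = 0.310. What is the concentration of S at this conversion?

C_R = C_{R0}(1−X) = 1.822 mol/L.
Along a PFR/batch, dC_T/dC_R = −r_T/(r_S+r_T) = −k₂/(k₂+k₁·C_R).
Integrating from C_{R0} to C_R: C_T = (0.0887/0.149)·ln[(0.0887+0.149·2.64)/(0.0887+0.149·1.82)] = 0.5953·ln(0.4821/0.3601) = 0.1736 mol/L.
Then C_S = (C_{R0}−C_R) − C_T = 0.8184 − 0.1736 = 0.6448 mol/L.

0.645 mol/L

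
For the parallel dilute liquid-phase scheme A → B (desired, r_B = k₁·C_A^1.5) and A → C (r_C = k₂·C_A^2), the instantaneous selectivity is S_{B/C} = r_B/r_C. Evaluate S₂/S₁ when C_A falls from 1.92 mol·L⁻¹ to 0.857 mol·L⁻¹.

1.50

S_{B/C} = (k₁/k₂)·C_A^-0.5, so S₂/S₁ = (C_{A,2}/C_{A,1})^-0.5.
= (0.857/1.92)^(-0.5) = (0.4464)^(-0.5) = 1.50.
Selectivity toward B rises as C_A falls — low-concentration operation is favoured.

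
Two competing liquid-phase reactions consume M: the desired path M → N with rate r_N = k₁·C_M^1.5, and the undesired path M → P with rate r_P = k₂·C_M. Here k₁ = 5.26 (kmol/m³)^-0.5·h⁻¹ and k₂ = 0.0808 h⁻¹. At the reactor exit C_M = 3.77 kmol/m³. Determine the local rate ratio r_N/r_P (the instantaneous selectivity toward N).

S_{N/P} = r_N/r_P = (k₁·C_M^1.5)/(k₂·C_M) = (k₁/k₂)·C_M^0.5.
= (5.26×3.770^1.5) / (0.0808×3.770) = 38.50/0.3046 = 126.

126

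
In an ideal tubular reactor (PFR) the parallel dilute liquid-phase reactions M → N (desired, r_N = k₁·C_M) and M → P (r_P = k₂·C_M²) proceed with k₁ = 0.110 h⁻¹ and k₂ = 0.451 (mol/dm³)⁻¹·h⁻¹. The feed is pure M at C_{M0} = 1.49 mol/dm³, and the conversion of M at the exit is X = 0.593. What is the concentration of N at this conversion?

C_M = C_{M0}(1−X) = 0.6064 mol/dm³.
Along a PFR/batch, dC_N/dC_M = −r_N/(r_N+r_P) = −k₁/(k₁+k₂·C_M).
Integrating from C_{M0} to C_M: C_N = (0.110/0.451)·ln[(0.110+0.451·1.49)/(0.110+0.451·0.606)] = 0.2439·ln(0.7820/0.3835) = 0.1738 mol/dm³.

0.174 mol/dm³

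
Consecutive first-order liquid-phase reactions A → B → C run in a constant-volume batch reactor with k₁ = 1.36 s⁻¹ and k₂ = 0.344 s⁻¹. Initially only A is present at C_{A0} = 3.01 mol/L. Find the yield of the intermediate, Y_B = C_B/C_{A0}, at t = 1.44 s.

For first-order series with pure A initially, C_B(t) = k₁C_{A0}/(k₂−k₁)·(e^(−k₁t) − e^(−k₂t)).
e^(−k₁t) = e^(−1.36×1.44) = e^(−1.958) = 0.1411; e^(−k₂t) = e^(−0.4954) = 0.6094.
C_B = 1.36×3.01/(0.344−1.36) × (0.1411−0.6094) = (-4.029)×(-0.4683) = 1.887 mol/L.
Y_B = C_B/C_{A0} = 1.887/3.01 = 0.627.

0.627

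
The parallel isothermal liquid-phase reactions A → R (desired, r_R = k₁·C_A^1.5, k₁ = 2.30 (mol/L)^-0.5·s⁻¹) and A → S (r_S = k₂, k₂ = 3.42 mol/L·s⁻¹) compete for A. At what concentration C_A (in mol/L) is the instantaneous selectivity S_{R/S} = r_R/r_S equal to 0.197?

S_{R/S} = (k₁/k₂)·C_A^1.5 ⇒ C_A = (S·k₂/k₁)^(1/1.5).
= (0.197×3.42/2.30)^(0.6667) = (0.2929)^(0.6667) = 0.441 mol/L.

0.441 mol/L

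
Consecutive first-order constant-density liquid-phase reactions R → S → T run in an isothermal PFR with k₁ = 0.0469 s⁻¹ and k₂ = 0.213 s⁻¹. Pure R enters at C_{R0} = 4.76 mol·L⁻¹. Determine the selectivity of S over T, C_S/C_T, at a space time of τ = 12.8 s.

Solving the coupled first-order balances gives C_S(τ) = [k₁/(k₂−k₁)]·C_{R0}·(e^(−k₁τ) − e^(−k₂τ)).
e^(−k₁τ) = e^(−0.0469×12.8) = e^(−0.6003) = 0.5486; e^(−k₂τ) = e^(−2.726) = 0.06545.
C_S = 0.0469×4.76/(0.213−0.0469) × (0.5486−0.06545) = 1.344×0.4832 = 0.6494 mol·L⁻¹.
C_R = C_{R0}e^(−k₁τ) = 2.612 mol·L⁻¹, so C_T = C_{R0}−C_R−C_S = 1.499 mol·L⁻¹; C_S/C_T = 0.433.

0.433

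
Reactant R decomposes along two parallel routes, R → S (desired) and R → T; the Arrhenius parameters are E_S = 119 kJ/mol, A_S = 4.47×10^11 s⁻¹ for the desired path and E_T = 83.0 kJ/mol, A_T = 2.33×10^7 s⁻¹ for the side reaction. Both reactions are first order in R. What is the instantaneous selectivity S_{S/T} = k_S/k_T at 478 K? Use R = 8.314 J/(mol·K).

2.23

k_S/k_T = (A_S/A_T)·exp[−(E_S−E_T)/(RT)] = (A_S/A_T)·exp[(E_T−E_S)/(RT)].
(E_T−E_S)/(RT) = (83.0−119)×10³/(8.314×478) = -36000/3974 = -9.059.
k_S/k_T = (4.47×10^11/2.33×10^7)·exp(-9.059) = 19185 × 1.164×10^-4 = 2.23.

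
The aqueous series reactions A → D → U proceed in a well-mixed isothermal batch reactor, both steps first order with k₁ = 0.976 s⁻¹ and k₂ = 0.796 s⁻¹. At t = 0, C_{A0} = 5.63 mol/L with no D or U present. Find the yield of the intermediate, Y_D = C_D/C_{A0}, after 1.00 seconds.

0.403

The intermediate concentration in a first-order A→B→C sequence is C_D = k₁C_{A0}(e^(−k₁t) − e^(−k₂t))/(k₂−k₁).
e^(−k₁t) = e^(−0.976×1.00) = e^(−0.9760) = 0.3768; e^(−k₂t) = e^(−0.7960) = 0.4511.
C_D = 0.976×5.63/(0.796−0.976) × (0.3768−0.4511) = (-30.53)×(-0.07431) = 2.269 mol/L.
Y_D = C_D/C_{A0} = 2.269/5.63 = 0.403.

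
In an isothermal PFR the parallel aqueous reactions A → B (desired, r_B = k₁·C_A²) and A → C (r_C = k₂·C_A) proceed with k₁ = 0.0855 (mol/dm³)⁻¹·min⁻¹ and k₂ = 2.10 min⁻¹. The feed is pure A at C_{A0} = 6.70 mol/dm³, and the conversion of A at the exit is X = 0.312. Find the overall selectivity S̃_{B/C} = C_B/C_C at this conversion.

C_A = C_{A0}(1−X) = 4.610 mol/dm³.
Along a PFR/batch, dC_C/dC_A = −r_C/(r_B+r_C) = −k₂/(k₂+k₁·C_A).
Integrating from C_{A0} to C_A: C_C = (2.10/0.0855)·ln[(2.10+0.0855·6.70)/(2.10+0.0855·4.61)] = 24.56·ln(2.673/2.494) = 1.700 mol/dm³.
Then C_B = (C_{A0}−C_A) − C_C = 2.090 − 1.700 = 0.3905 mol/dm³.
S̃_{B/C} = C_B/C_C = 0.3905/1.700 = 0.230.

0.230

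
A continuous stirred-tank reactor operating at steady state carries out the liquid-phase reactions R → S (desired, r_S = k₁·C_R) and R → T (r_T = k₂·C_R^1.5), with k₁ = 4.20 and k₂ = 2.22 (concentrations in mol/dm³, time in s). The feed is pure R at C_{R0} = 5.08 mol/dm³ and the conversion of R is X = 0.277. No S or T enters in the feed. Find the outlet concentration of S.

0.699 mol/dm³

Exit C_R = C_{R0}(1−X) = 5.08×0.723 = 3.673 mol/dm³.
In a CSTR the entire volume is at exit conditions, so r_S = 4.20×3.673 = 15.43 and r_T = 2.22×3.673^1.5 = 15.63.
Fraction of consumed R going to S: r_S/(r_S+r_T) = 0.4968.
C_S = 0.4968·C_{R0}·X = 0.4968×5.08×0.277 = 0.699 mol/dm³.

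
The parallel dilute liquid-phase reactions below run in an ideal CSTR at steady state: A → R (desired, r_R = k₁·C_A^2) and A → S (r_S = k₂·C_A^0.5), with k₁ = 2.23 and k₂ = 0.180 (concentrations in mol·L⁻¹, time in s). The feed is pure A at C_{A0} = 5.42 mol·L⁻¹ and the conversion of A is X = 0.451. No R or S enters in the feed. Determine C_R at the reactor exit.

2.41 mol·L⁻¹

Exit C_A = C_{A0}(1−X) = 5.42×0.549 = 2.976 mol·L⁻¹.
Rates in a CSTR are evaluated at the outlet concentration: r_R = 2.23×2.976^2 = 19.74, r_S = 0.180×2.976^0.5 = 0.3105.
Fraction of consumed A going to R: r_R/(r_R+r_S) = 0.9845.
C_R = 0.9845·C_{A0}·X = 0.9845×5.42×0.451 = 2.41 mol·L⁻¹.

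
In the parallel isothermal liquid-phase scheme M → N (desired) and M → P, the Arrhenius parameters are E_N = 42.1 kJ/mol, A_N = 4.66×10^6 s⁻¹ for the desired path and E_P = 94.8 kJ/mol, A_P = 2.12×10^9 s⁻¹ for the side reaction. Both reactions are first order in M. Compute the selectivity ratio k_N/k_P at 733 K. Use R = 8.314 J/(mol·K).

k_N/k_P = (A_N/A_P)·exp[−(E_N−E_P)/(RT)] = (A_N/A_P)·exp[(E_P−E_N)/(RT)].
(E_P−E_N)/(RT) = (94.8−42.1)×10³/(8.314×733) = 52700/6094 = 8.648.
k_N/k_P = (4.66×10^6/2.12×10^9)·exp(8.648) = 0.002198 × 5697 = 12.5.

12.5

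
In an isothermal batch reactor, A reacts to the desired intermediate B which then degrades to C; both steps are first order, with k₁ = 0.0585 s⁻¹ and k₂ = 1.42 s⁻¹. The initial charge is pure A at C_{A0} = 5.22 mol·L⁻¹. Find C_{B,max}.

Evaluating C_B at t_opt = ln(k₂/k₁)/(k₂−k₁) gives C_{B,max}/C_{A0} = (k₁/k₂)^[k₂/(k₂−k₁)].
= (0.0585/1.42)^(1.42/(1.42−0.0585)) = (0.04120)^(1.043) = 0.03592.
C_{B,max} = 0.03592×5.22 = 0.188 mol·L⁻¹.

0.188 mol·L⁻¹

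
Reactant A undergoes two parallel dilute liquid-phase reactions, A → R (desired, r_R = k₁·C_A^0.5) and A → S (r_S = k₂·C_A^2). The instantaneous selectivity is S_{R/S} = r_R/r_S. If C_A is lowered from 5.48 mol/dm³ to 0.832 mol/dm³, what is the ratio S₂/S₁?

S_{R/S} = (k₁/k₂)·C_A^-1.5, so S₂/S₁ = (C_{A,2}/C_{A,1})^-1.5.
= (0.832/5.48)^(-1.5) = (0.1518)^(-1.5) = 16.9.
Selectivity toward R rises as C_A falls — low-concentration operation is favoured.

16.9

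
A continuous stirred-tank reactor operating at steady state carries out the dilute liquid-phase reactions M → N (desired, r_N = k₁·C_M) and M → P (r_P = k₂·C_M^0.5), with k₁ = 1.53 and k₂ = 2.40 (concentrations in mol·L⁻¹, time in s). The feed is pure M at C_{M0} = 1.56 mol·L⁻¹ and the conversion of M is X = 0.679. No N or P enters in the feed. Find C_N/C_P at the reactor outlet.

0.451

Exit C_M = C_{M0}(1−X) = 1.56×0.321 = 0.5008 mol·L⁻¹.
In a CSTR the entire volume is at exit conditions, so r_N = 1.53×0.5008 = 0.7662 and r_P = 2.40×0.5008^0.5 = 1.698.
Overall selectivity = C_N/C_P = r_Nτ/(r_Pτ) = r_N/r_P = 0.451.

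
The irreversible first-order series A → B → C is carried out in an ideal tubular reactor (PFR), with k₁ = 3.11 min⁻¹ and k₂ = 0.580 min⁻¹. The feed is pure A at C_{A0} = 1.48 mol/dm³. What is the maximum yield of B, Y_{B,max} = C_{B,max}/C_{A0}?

0.680

For a first-order series the maximum intermediate yield is C_{B,max}/C_{A0} = (k₁/k₂)^[k₂/(k₂−k₁)].
= (3.11/0.580)^(0.580/(0.580−3.11)) = (5.362)^(-0.2292) = 0.6805.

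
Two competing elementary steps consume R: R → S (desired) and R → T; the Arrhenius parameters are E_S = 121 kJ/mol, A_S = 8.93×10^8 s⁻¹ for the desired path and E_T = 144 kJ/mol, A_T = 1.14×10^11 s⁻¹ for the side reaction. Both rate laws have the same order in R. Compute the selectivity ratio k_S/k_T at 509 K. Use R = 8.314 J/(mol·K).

k_S/k_T = (A_S/A_T)·exp[−(E_S−E_T)/(RT)] = (A_S/A_T)·exp[(E_T−E_S)/(RT)].
(E_T−E_S)/(RT) = (144−121)×10³/(8.314×509) = 23000/4232 = 5.435.
k_S/k_T = (8.93×10^8/1.14×10^11)·exp(5.435) = 0.007833 × 229.3 = 1.80.

1.80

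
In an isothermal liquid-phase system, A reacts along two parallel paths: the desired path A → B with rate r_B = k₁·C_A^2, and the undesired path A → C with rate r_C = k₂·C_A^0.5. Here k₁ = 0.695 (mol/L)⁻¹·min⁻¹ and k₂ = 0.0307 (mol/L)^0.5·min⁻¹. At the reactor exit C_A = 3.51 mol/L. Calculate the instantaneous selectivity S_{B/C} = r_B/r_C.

149

S_{B/C} = r_B/r_C = (k₁·C_A^2)/(k₂·C_A^0.5) = (k₁/k₂)·C_A^1.5.
= (0.695×3.510^2) / (0.0307×3.510^0.5) = 8.562/0.05752 = 149.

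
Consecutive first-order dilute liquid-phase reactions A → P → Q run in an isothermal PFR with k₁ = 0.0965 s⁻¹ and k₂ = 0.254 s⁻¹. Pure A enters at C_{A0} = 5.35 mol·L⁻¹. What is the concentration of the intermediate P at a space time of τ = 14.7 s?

0.715 mol·L⁻¹

Solving the coupled first-order balances gives C_P(τ) = [k₁/(k₂−k₁)]·C_{A0}·(e^(−k₁τ) − e^(−k₂τ)).
e^(−k₁τ) = e^(−0.0965×14.7) = e^(−1.419) = 0.2421; e^(−k₂τ) = e^(−3.734) = 0.02390.
C_P = 0.0965×5.35/(0.254−0.0965) × (0.2421−0.02390) = 3.278×0.2182 = 0.7151 mol·L⁻¹.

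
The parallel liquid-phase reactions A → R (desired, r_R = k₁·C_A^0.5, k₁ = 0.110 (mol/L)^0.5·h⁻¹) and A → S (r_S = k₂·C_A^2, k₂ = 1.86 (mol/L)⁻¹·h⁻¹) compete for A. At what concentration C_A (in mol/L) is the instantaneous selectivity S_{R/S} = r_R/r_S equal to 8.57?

0.0362 mol/L

S_{R/S} = (k₁/k₂)·C_A^-1.5 ⇒ C_A = (S·k₂/k₁)^(1/(-1.5)).
= (8.57×1.86/0.110)^(-0.6667) = (144.9)^(-0.6667) = 0.0362 mol/L.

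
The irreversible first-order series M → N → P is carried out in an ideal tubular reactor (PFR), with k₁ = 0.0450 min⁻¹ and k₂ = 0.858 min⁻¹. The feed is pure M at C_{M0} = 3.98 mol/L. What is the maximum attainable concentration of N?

0.177 mol/L

At the optimum, C_{N,max}/C_{M0} = (k₁/k₂)^[k₂/(k₂−k₁)].
= (0.0450/0.858)^(0.858/(0.858−0.0450)) = (0.05245)^(1.055) = 0.04455.
C_{N,max} = 0.04455×3.98 = 0.177 mol/L.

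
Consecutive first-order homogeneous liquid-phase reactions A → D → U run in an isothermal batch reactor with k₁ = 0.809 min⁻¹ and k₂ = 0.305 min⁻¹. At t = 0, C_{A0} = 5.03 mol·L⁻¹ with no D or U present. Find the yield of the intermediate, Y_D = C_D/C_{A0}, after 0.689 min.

For first-order series with pure A initially, C_D(t) = k₁C_{A0}/(k₂−k₁)·(e^(−k₁t) − e^(−k₂t)).
e^(−k₁t) = e^(−0.809×0.689) = e^(−0.5574) = 0.5727; e^(−k₂t) = e^(−0.2101) = 0.8105.
C_D = 0.809×5.03/(0.305−0.809) × (0.5727−0.8105) = (-8.074)×(-0.2378) = 1.920 mol·L⁻¹.
Y_D = C_D/C_{A0} = 1.920/5.03 = 0.382.

0.382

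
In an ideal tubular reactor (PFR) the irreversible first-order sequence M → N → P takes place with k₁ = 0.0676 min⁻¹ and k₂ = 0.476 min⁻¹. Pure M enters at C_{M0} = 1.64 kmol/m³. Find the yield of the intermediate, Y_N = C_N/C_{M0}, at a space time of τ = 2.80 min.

0.0933

Solving the coupled first-order balances gives C_N(τ) = [k₁/(k₂−k₁)]·C_{M0}·(e^(−k₁τ) − e^(−k₂τ)).
e^(−k₁τ) = e^(−0.0676×2.80) = e^(−0.1893) = 0.8276; e^(−k₂τ) = e^(−1.333) = 0.2637.
C_N = 0.0676×1.64/(0.476−0.0676) × (0.8276−0.2637) = 0.2715×0.5638 = 0.1531 kmol/m³.
Y_N = C_N/C_{M0} = 0.1531/1.64 = 0.0933.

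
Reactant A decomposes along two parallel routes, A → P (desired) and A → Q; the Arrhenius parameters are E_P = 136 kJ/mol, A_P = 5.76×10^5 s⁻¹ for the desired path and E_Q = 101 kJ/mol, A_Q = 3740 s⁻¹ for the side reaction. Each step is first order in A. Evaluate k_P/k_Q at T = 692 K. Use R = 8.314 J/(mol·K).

0.351

k_P/k_Q = (A_P/A_Q)·exp[−(E_P−E_Q)/(RT)] = (A_P/A_Q)·exp[(E_Q−E_P)/(RT)].
(E_Q−E_P)/(RT) = (101−136)×10³/(8.314×692) = -35000/5753 = -6.083.
k_P/k_Q = (5.76×10^5/3740)·exp(-6.083) = 154.0 × 0.002280 = 0.351.
Since E_P > E_Q, raising the temperature improves selectivity toward P.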